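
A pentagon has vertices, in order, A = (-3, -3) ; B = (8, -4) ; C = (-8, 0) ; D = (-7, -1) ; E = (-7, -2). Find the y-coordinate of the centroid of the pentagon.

Apply the shoelace (surveyor's) formula. First the cross-terms c_i = x_i·y_{i+1} − x_{i+1}·y_i:
  36, -32, 8, 7, 15  ⇒  2A = 34, A = 17.
Then Σ (y_i + y_{i+1})·c_i = -228, so ȳ = -228 / (6·17) = -38/17.

-38/17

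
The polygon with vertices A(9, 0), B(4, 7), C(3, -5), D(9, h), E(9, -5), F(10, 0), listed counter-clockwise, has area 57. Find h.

Write out the shoelace sum; only the two edges meeting at D involve h:
2·Area = [(3·h − 9·(-5)) + (9·(-5) − 9·h)] + 72
       = -6·h + 72 = 114
⇒ h = -7.

-7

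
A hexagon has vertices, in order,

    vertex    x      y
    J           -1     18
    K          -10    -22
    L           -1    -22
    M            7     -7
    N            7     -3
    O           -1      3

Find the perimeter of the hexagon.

|JK| = √((-9)² + (-40)²) = √1681 = 41
|KL| = √((9)² + (0)²) = √81 = 9
|LM| = √((8)² + (15)²) = √289 = 17
|MN| = √((0)² + (4)²) = √16 = 4
|NO| = √((-8)² + (6)²) = √100 = 10
|OJ| = √((0)² + (15)²) = √225 = 15
Perimeter = 41 + 9 + 17 + 4 + 10 + 15 = 96.

96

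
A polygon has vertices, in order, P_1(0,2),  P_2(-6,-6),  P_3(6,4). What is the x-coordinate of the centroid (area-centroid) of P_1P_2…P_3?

0

Apply the surveyor's formula. First the cross-terms c_i = x_i·y_{i+1} − x_{i+1}·y_i:
  12, 12, 12  ⇒  2A = 36, A = 18.
Then Σ (x_i + x_{i+1})·c_i = 0, so x̄ = 0 / (6·18) = 0.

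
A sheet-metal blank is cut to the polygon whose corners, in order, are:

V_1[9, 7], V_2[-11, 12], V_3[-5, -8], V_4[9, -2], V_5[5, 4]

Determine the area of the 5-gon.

V_1→V_2: (9)(12) − (-11)(7) = 185
V_2→V_3: (-11)(-8) − (-5)(12) = 148
V_3→V_4: (-5)(-2) − (9)(-8) = 82
V_4→V_5: (9)(4) − (5)(-2) = 46
V_5→V_1: (5)(7) − (9)(4) = -1
Σ = 460
Area = |Σ|/2 = 230.

230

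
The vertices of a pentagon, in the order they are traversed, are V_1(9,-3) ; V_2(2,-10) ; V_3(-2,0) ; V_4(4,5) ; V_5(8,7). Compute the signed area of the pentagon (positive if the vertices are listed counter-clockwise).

-106.5

Apply the shoelace (surveyor's) formula: 2A = Σ (x_i·y_{i+1} − x_{i+1}·y_i), indices taken mod 5.
Cross-terms: -84, -20, -10, -12, -87  ⇒  Σ = -213
Signed area = Σ/2 = -106.5 (negative ⇒ clockwise traversal).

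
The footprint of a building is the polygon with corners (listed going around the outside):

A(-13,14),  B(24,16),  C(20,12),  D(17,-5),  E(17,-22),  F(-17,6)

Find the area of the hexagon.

800.5

Σ = (-544) + (-32) + (-304) + (-289) + (-272) + (-160) = -1601
Area = |Σ|/2 = 800.5.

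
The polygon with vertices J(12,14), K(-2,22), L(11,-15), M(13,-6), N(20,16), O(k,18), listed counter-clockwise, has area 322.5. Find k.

The doubled signed area Σ (x_i y_{i+1} − x_{i+1} y_i) is linear in k.
With k=0 it equals 681; the coefficient of k is -2 (from the two edges through O).
So -2·k + 681 = 2·322.5 = 645 ⇒ k = 18.

18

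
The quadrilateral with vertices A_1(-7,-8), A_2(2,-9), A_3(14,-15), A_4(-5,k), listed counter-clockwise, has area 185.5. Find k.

11

Write out the shoelace sum; only the two edges meeting at A_4 involve k:
2·Area = [(14·k − (-5)·(-15)) + ((-5)·(-8) − (-7)·k)] + 175
       = 21·k + 140 = 371
⇒ k = 11.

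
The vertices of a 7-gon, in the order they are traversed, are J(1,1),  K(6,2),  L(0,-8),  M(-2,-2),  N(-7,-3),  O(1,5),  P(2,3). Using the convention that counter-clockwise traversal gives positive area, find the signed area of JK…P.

-58

Apply Gauss's area formula: 2A = Σ (x_i·y_{i+1} − x_{i+1}·y_i), indices taken mod 7.
J→K: (1)(2) − (6)(1) = -4
K→L: (6)(-8) − (0)(2) = -48
L→M: (0)(-2) − (-2)(-8) = -16
M→N: (-2)(-3) − (-7)(-2) = -8
N→O: (-7)(5) − (1)(-3) = -32
O→P: (1)(3) − (2)(5) = -7
P→J: (2)(1) − (1)(3) = -1
Σ = -116
Signed area = Σ/2 = -58 (negative ⇒ clockwise traversal).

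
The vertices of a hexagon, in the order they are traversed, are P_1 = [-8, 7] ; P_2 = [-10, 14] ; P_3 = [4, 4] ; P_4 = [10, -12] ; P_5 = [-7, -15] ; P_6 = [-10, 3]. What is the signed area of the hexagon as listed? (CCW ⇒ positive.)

-338.5

Apply the surveyor's formula: 2A = Σ (x_i·y_{i+1} − x_{i+1}·y_i), indices taken mod 6.
P_1→P_2: (-8)(14) − (-10)(7) = -42
P_2→P_3: (-10)(4) − (4)(14) = -96
P_3→P_4: (4)(-12) − (10)(4) = -88
P_4→P_5: (10)(-15) − (-7)(-12) = -234
P_5→P_6: (-7)(3) − (-10)(-15) = -171
P_6→P_1: (-10)(7) − (-8)(3) = -46
Σ = -677
Signed area = Σ/2 = -338.5 (negative ⇒ clockwise traversal).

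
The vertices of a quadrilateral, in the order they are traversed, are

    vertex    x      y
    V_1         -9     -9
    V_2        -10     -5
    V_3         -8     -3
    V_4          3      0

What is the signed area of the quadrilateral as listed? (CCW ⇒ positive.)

Apply Gauss's area formula: 2A = Σ (x_i·y_{i+1} − x_{i+1}·y_i), indices taken mod 4.
V_1→V_2: (-9)(-5) − (-10)(-9) = -45
V_2→V_3: (-10)(-3) − (-8)(-5) = -10
V_3→V_4: (-8)(0) − (3)(-3) = 9
V_4→V_1: (3)(-9) − (-9)(0) = -27
Σ = -73
Signed area = Σ/2 = -36.5 (negative ⇒ clockwise traversal).

-36.5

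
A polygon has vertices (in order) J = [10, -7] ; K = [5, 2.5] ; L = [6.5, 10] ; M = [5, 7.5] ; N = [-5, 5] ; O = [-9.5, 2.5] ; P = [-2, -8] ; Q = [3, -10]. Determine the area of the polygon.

197

Σ = (60) + (33.75) + (-1.25) + (62.5) + (35) + (81) + (44) + (79) = 394
Area = |Σ|/2 = 197.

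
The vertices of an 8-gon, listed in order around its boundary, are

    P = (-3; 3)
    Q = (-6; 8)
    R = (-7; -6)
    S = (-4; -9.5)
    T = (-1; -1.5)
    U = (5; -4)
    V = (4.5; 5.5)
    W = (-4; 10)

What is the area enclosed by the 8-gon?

133.5

Cross-terms: -6, 92, 42.5, -3.5, 11.5, 45.5, 67, 18  ⇒  Σ = 267
Area = |Σ|/2 = 133.5.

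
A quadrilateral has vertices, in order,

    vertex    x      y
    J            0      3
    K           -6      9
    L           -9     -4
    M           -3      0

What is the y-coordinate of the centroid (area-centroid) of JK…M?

Apply the surveyor's formula. First the cross-terms c_i = x_i·y_{i+1} − x_{i+1}·y_i:
  18, 105, -12, -9  ⇒  2A = 102, A = 51.
Then Σ (y_i + y_{i+1})·c_i = 762, so ȳ = 762 / (6·51) = 127/51.

127/51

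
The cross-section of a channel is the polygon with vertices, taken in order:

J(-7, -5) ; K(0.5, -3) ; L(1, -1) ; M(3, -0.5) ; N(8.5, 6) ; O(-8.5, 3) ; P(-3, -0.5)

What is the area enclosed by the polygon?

76

Cross-terms: 23.5, 2.5, 2.5, 22.25, 76.5, 13.25, 11.5  ⇒  Σ = 152
Area = |Σ|/2 = 76.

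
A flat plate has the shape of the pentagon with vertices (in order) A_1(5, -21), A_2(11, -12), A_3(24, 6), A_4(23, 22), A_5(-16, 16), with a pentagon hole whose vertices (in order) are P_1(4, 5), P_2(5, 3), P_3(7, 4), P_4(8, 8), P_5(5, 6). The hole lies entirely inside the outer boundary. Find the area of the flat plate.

Outer boundary:
Apply the surveyor's formula: 2A = Σ (x_i·y_{i+1} − x_{i+1}·y_i), indices taken mod 5.
A_1→A_2: (5)(-12) − (11)(-21) = 171
A_2→A_3: (11)(6) − (24)(-12) = 354
A_3→A_4: (24)(22) − (23)(6) = 390
A_4→A_5: (23)(16) − (-16)(22) = 720
A_5→A_1: (-16)(-21) − (5)(16) = 256
Σ = 1891
Area = |Σ|/2 = 945.5.
Hole:
Apply Gauss's area formula: 2A = Σ (x_i·y_{i+1} − x_{i+1}·y_i), indices taken mod 5.
Σ = (-13) + (-1) + (24) + (8) + (1) = 19
Area = |Σ|/2 = 9.5.
Net area = 945.5 − 9.5 = 936.

936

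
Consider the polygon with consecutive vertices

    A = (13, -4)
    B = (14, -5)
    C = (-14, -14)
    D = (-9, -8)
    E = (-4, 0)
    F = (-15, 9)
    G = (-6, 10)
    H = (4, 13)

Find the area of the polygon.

Apply Gauss's area formula: 2A = Σ (x_i·y_{i+1} − x_{i+1}·y_i), indices taken mod 8.
A→B: (13)(-5) − (14)(-4) = -9
B→C: (14)(-14) − (-14)(-5) = -266
C→D: (-14)(-8) − (-9)(-14) = -14
D→E: (-9)(0) − (-4)(-8) = -32
E→F: (-4)(9) − (-15)(0) = -36
F→G: (-15)(10) − (-6)(9) = -96
G→H: (-6)(13) − (4)(10) = -118
H→A: (4)(-4) − (13)(13) = -185
Σ = -756
Area = |Σ|/2 = 378.

378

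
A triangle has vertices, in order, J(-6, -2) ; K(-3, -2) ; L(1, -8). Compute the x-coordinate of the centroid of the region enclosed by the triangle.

Apply the surveyor's formula. First the cross-terms c_i = x_i·y_{i+1} − x_{i+1}·y_i:
  6, 26, -50  ⇒  2A = -18, A = -9.
Then Σ (x_i + x_{i+1})·c_i = 144, so x̄ = 144 / (6·(-9)) = -8/3.

-8/3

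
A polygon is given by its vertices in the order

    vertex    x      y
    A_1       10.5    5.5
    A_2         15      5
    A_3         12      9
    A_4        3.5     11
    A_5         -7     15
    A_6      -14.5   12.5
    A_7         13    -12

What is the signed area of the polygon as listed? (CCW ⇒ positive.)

307

Cross-terms: -30, 75, 100.5, 129.5, 130, 11.5, 197.5  ⇒  Σ = 614
Signed area = Σ/2 = 307 (positive ⇒ counter-clockwise traversal).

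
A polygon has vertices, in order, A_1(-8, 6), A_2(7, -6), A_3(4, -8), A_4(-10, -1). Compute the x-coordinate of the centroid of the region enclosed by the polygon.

-685/267

Apply Gauss's area formula. First the cross-terms c_i = x_i·y_{i+1} − x_{i+1}·y_i:
  6, -32, -84, -68  ⇒  2A = -178, A = -89.
Then Σ (x_i + x_{i+1})·c_i = 1370, so x̄ = 1370 / (6·(-89)) = -685/267.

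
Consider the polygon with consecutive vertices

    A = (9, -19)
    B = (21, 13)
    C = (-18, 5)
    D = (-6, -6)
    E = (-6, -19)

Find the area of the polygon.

678

Cross-terms: 516, 339, 138, 78, 285  ⇒  Σ = 1356
Area = |Σ|/2 = 678.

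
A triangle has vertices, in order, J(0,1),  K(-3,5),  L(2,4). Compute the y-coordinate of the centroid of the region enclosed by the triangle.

10/3

Apply the shoelace formula. First the cross-terms c_i = x_i·y_{i+1} − x_{i+1}·y_i:
  3, -22, 2  ⇒  2A = -17, A = -8.5.
Then Σ (y_i + y_{i+1})·c_i = -170, so ȳ = -170 / (6·(-8.5)) = 10/3.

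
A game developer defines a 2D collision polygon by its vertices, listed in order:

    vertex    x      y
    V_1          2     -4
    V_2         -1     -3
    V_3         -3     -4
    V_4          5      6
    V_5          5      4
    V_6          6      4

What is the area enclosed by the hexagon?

29.5

Σ = (-10) + (-5) + (2) + (-10) + (-4) + (-32) = -59
Area = |Σ|/2 = 29.5.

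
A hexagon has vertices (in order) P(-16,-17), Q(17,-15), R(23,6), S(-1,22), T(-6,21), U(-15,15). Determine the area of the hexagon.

Apply the shoelace formula: 2A = Σ (x_i·y_{i+1} − x_{i+1}·y_i), indices taken mod 6.
P→Q: (-16)(-15) − (17)(-17) = 529
Q→R: (17)(6) − (23)(-15) = 447
R→S: (23)(22) − (-1)(6) = 512
S→T: (-1)(21) − (-6)(22) = 111
T→U: (-6)(15) − (-15)(21) = 225
U→P: (-15)(-17) − (-16)(15) = 495
Σ = 2319
Area = |Σ|/2 = 1159.5.

1159.5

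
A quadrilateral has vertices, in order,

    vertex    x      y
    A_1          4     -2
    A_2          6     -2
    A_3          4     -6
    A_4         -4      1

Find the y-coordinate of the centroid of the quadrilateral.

Apply the shoelace (surveyor's) formula. First the cross-terms c_i = x_i·y_{i+1} − x_{i+1}·y_i:
  4, -28, -20, 4  ⇒  2A = -40, A = -20.
Then Σ (y_i + y_{i+1})·c_i = 304, so ȳ = 304 / (6·(-20)) = -38/15.

-38/15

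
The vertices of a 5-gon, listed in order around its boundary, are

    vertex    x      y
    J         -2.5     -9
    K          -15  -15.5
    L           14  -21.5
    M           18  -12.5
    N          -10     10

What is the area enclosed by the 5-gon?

412.625

Cross-terms: -96.25, 539.5, 212, 55, 115  ⇒  Σ = 825.25
Area = |Σ|/2 = 412.625.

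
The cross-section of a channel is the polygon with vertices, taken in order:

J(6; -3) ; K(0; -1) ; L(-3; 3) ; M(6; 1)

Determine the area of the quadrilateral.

27

J→K: (6)(-1) − (0)(-3) = -6
K→L: (0)(3) − (-3)(-1) = -3
L→M: (-3)(1) − (6)(3) = -21
M→J: (6)(-3) − (6)(1) = -24
Σ = -54
Area = |Σ|/2 = 27.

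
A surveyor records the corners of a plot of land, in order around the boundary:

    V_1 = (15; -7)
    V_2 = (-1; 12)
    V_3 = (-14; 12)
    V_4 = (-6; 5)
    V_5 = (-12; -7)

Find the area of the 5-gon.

V_1→V_2: (15)(12) − (-1)(-7) = 173
V_2→V_3: (-1)(12) − (-14)(12) = 156
V_3→V_4: (-14)(5) − (-6)(12) = 2
V_4→V_5: (-6)(-7) − (-12)(5) = 102
V_5→V_1: (-12)(-7) − (15)(-7) = 189
Σ = 622
Area = |Σ|/2 = 311.

311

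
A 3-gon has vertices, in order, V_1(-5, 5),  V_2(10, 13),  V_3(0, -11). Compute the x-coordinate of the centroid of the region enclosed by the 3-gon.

Apply the surveyor's formula. First the cross-terms c_i = x_i·y_{i+1} − x_{i+1}·y_i:
  -115, -110, -55  ⇒  2A = -280, A = -140.
Then Σ (x_i + x_{i+1})·c_i = -1400, so x̄ = -1400 / (6·(-140)) = 5/3.

5/3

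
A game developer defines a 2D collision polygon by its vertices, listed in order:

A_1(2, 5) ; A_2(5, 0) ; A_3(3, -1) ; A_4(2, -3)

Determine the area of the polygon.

10.5

A_1→A_2: (2)(0) − (5)(5) = -25
A_2→A_3: (5)(-1) − (3)(0) = -5
A_3→A_4: (3)(-3) − (2)(-1) = -7
A_4→A_1: (2)(5) − (2)(-3) = 16
Σ = -21
Area = |Σ|/2 = 10.5.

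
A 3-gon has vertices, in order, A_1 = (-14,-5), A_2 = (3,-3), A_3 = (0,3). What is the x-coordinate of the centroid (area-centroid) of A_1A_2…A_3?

Apply the shoelace formula. First the cross-terms c_i = x_i·y_{i+1} − x_{i+1}·y_i:
  57, 9, 42  ⇒  2A = 108, A = 54.
Then Σ (x_i + x_{i+1})·c_i = -1188, so x̄ = -1188 / (6·54) = -11/3.

-11/3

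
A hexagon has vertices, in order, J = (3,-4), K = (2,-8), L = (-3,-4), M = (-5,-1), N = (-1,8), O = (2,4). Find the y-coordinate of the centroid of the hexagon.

-67/219

Apply the shoelace (surveyor's) formula. First the cross-terms c_i = x_i·y_{i+1} − x_{i+1}·y_i:
  -16, -32, -17, -41, -20, -20  ⇒  2A = -146, A = -73.
Then Σ (y_i + y_{i+1})·c_i = 134, so ȳ = 134 / (6·(-73)) = -67/219.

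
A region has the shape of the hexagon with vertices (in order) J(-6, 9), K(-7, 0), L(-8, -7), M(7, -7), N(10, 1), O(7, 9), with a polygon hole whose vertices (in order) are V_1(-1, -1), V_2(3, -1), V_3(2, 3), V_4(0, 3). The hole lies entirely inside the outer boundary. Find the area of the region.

235

Outer boundary:
Apply the shoelace (surveyor's) formula: 2A = Σ (x_i·y_{i+1} − x_{i+1}·y_i), indices taken mod 6.
J→K: (-6)(0) − (-7)(9) = 63
K→L: (-7)(-7) − (-8)(0) = 49
L→M: (-8)(-7) − (7)(-7) = 105
M→N: (7)(1) − (10)(-7) = 77
N→O: (10)(9) − (7)(1) = 83
O→J: (7)(9) − (-6)(9) = 117
Σ = 494
Area = |Σ|/2 = 247.
Hole:
Apply the shoelace formula: 2A = Σ (x_i·y_{i+1} − x_{i+1}·y_i), indices taken mod 4.
Cross-terms: 4, 11, 6, 3  ⇒  Σ = 24
Area = |Σ|/2 = 12.
Net area = 247 − 12 = 235.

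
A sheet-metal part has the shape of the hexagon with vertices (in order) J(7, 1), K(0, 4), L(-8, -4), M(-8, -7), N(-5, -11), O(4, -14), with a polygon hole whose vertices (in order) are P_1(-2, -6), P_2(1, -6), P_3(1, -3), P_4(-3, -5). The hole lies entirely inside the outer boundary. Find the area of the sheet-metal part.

Outer boundary:
Apply the surveyor's formula: 2A = Σ (x_i·y_{i+1} − x_{i+1}·y_i), indices taken mod 6.
J→K: (7)(4) − (0)(1) = 28
K→L: (0)(-4) − (-8)(4) = 32
L→M: (-8)(-7) − (-8)(-4) = 24
M→N: (-8)(-11) − (-5)(-7) = 53
N→O: (-5)(-14) − (4)(-11) = 114
O→J: (4)(1) − (7)(-14) = 102
Σ = 353
Area = |Σ|/2 = 176.5.
Hole:
Cross-terms: 18, 3, -14, 8  ⇒  Σ = 15
Area = |Σ|/2 = 7.5.
Net area = 176.5 − 7.5 = 169.

169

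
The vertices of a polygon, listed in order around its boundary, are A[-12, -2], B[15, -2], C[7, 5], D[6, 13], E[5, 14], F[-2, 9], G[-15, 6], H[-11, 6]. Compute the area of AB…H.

244.5

Apply Gauss's area formula: 2A = Σ (x_i·y_{i+1} − x_{i+1}·y_i), indices taken mod 8.
A→B: (-12)(-2) − (15)(-2) = 54
B→C: (15)(5) − (7)(-2) = 89
C→D: (7)(13) − (6)(5) = 61
D→E: (6)(14) − (5)(13) = 19
E→F: (5)(9) − (-2)(14) = 73
F→G: (-2)(6) − (-15)(9) = 123
G→H: (-15)(6) − (-11)(6) = -24
H→A: (-11)(-2) − (-12)(6) = 94
Σ = 489
Area = |Σ|/2 = 244.5.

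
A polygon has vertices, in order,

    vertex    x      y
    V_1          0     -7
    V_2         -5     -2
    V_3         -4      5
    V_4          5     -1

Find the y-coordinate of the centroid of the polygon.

-103/93

Apply the shoelace (surveyor's) formula. First the cross-terms c_i = x_i·y_{i+1} − x_{i+1}·y_i:
  -35, -33, -21, -35  ⇒  2A = -124, A = -62.
Then Σ (y_i + y_{i+1})·c_i = 412, so ȳ = 412 / (6·(-62)) = -103/93.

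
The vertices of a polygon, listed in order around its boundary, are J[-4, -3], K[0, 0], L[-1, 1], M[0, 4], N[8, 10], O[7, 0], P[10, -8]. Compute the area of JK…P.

112

Σ = (0) + (0) + (-4) + (-32) + (-70) + (-56) + (-62) = -224
Area = |Σ|/2 = 112.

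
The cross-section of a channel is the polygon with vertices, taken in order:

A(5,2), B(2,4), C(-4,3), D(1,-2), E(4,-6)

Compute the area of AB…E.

41.5

Σ = (16) + (22) + (5) + (2) + (38) = 83
Area = |Σ|/2 = 41.5.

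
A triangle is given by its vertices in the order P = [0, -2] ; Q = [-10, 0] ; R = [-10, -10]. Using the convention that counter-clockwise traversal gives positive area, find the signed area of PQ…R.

50

Apply the shoelace formula: 2A = Σ (x_i·y_{i+1} − x_{i+1}·y_i), indices taken mod 3.
P→Q: (0)(0) − (-10)(-2) = -20
Q→R: (-10)(-10) − (-10)(0) = 100
R→P: (-10)(-2) − (0)(-10) = 20
Σ = 100
Signed area = Σ/2 = 50 (positive ⇒ counter-clockwise traversal).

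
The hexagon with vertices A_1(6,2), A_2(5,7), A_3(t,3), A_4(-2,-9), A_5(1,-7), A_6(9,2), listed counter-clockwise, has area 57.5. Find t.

The doubled signed area Σ (x_i y_{i+1} − x_{i+1} y_i) is linear in t.
With t=0 it equals 147; the coefficient of t is -16 (from the two edges through A_3).
So -16·t + 147 = 2·57.5 = 115 ⇒ t = 2.

2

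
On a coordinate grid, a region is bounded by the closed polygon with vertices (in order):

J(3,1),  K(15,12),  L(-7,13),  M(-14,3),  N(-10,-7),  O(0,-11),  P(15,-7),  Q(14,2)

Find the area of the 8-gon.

500

Apply the shoelace formula: 2A = Σ (x_i·y_{i+1} − x_{i+1}·y_i), indices taken mod 8.
J→K: (3)(12) − (15)(1) = 21
K→L: (15)(13) − (-7)(12) = 279
L→M: (-7)(3) − (-14)(13) = 161
M→N: (-14)(-7) − (-10)(3) = 128
N→O: (-10)(-11) − (0)(-7) = 110
O→P: (0)(-7) − (15)(-11) = 165
P→Q: (15)(2) − (14)(-7) = 128
Q→J: (14)(1) − (3)(2) = 8
Σ = 1000
Area = |Σ|/2 = 500.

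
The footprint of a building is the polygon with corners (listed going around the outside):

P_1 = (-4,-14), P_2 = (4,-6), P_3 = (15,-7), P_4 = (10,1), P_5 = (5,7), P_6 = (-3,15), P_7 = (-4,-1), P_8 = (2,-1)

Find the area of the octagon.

212.5

Apply the shoelace (surveyor's) formula: 2A = Σ (x_i·y_{i+1} − x_{i+1}·y_i), indices taken mod 8.
Σ = (80) + (62) + (85) + (65) + (96) + (63) + (6) + (-32) = 425
Area = |Σ|/2 = 212.5.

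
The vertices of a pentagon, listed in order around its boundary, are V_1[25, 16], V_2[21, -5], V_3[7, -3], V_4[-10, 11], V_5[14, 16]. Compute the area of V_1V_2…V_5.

Σ = (-461) + (-28) + (47) + (-314) + (-176) = -932
Area = |Σ|/2 = 466.

466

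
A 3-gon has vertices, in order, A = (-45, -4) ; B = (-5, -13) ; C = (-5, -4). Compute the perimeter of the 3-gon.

|AB| = √((40)² + (-9)²) = √1681 = 41
|BC| = √((0)² + (9)²) = √81 = 9
|CA| = √((-40)² + (0)²) = √1600 = 40
Perimeter = 41 + 9 + 40 = 90.

90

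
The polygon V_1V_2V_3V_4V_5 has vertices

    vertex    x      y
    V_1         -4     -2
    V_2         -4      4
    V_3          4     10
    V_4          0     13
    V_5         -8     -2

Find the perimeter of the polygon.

42

|V_1V_2| = √((0)² + (6)²) = √36 = 6
|V_2V_3| = √((8)² + (6)²) = √100 = 10
|V_3V_4| = √((-4)² + (3)²) = √25 = 5
|V_4V_5| = √((-8)² + (-15)²) = √289 = 17
|V_5V_1| = √((4)² + (0)²) = √16 = 4
Perimeter = 6 + 10 + 5 + 17 + 4 = 42.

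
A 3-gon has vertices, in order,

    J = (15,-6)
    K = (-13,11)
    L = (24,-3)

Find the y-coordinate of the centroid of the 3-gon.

Apply the shoelace (surveyor's) formula. First the cross-terms c_i = x_i·y_{i+1} − x_{i+1}·y_i:
  87, -225, -99  ⇒  2A = -237, A = -118.5.
Then Σ (y_i + y_{i+1})·c_i = -474, so ȳ = -474 / (6·(-118.5)) = 2/3.

2/3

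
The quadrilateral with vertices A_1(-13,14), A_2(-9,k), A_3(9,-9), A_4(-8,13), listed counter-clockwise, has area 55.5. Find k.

9

The doubled signed area Σ (x_i y_{i+1} − x_{i+1} y_i) is linear in k.
With k=0 it equals 309; the coefficient of k is -22 (from the two edges through A_2).
So -22·k + 309 = 2·55.5 = 111 ⇒ k = 9.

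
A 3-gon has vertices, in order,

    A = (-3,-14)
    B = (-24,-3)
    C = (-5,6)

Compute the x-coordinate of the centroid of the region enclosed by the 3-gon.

Apply the shoelace (surveyor's) formula. First the cross-terms c_i = x_i·y_{i+1} − x_{i+1}·y_i:
  -327, -159, 88  ⇒  2A = -398, A = -199.
Then Σ (x_i + x_{i+1})·c_i = 12736, so x̄ = 12736 / (6·(-199)) = -32/3.

-32/3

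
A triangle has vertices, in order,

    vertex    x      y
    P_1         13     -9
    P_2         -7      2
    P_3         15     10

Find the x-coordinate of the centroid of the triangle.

Apply Gauss's area formula. First the cross-terms c_i = x_i·y_{i+1} − x_{i+1}·y_i:
  -37, -100, -265  ⇒  2A = -402, A = -201.
Then Σ (x_i + x_{i+1})·c_i = -8442, so x̄ = -8442 / (6·(-201)) = 7.

7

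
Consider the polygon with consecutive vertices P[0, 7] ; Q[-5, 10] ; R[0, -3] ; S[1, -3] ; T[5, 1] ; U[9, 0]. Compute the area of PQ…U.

61.5

P→Q: (0)(10) − (-5)(7) = 35
Q→R: (-5)(-3) − (0)(10) = 15
R→S: (0)(-3) − (1)(-3) = 3
S→T: (1)(1) − (5)(-3) = 16
T→U: (5)(0) − (9)(1) = -9
U→P: (9)(7) − (0)(0) = 63
Σ = 123
Area = |Σ|/2 = 61.5.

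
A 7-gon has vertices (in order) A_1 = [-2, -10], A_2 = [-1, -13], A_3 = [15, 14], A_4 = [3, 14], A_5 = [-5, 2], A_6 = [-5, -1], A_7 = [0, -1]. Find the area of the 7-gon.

229.5

Apply the surveyor's formula: 2A = Σ (x_i·y_{i+1} − x_{i+1}·y_i), indices taken mod 7.
A_1→A_2: (-2)(-13) − (-1)(-10) = 16
A_2→A_3: (-1)(14) − (15)(-13) = 181
A_3→A_4: (15)(14) − (3)(14) = 168
A_4→A_5: (3)(2) − (-5)(14) = 76
A_5→A_6: (-5)(-1) − (-5)(2) = 15
A_6→A_7: (-5)(-1) − (0)(-1) = 5
A_7→A_1: (0)(-10) − (-2)(-1) = -2
Σ = 459
Area = |Σ|/2 = 229.5.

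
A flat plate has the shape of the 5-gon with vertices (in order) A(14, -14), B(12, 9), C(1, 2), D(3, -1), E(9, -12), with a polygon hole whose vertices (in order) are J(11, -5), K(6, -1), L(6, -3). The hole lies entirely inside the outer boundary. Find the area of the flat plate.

Outer boundary:
Apply the shoelace formula: 2A = Σ (x_i·y_{i+1} − x_{i+1}·y_i), indices taken mod 5.
Cross-terms: 294, 15, -7, -27, 42  ⇒  Σ = 317
Area = |Σ|/2 = 158.5.
Hole:
Cross-terms: 19, -12, 3  ⇒  Σ = 10
Area = |Σ|/2 = 5.
Net area = 158.5 − 5 = 153.5.

153.5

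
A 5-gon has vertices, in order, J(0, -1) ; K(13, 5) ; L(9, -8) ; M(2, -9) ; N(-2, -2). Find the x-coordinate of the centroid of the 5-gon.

Apply the shoelace (surveyor's) formula. First the cross-terms c_i = x_i·y_{i+1} − x_{i+1}·y_i:
  13, -149, -65, -22, 2  ⇒  2A = -221, A = -110.5.
Then Σ (x_i + x_{i+1})·c_i = -3828, so x̄ = -3828 / (6·(-110.5)) = 1276/221.

1276/221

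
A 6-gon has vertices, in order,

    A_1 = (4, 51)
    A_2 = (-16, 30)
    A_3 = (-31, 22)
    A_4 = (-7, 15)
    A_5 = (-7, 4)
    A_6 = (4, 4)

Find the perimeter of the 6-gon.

|A_1A_2| = √((-20)² + (-21)²) = √841 = 29
|A_2A_3| = √((-15)² + (-8)²) = √289 = 17
|A_3A_4| = √((24)² + (-7)²) = √625 = 25
|A_4A_5| = √((0)² + (-11)²) = √121 = 11
|A_5A_6| = √((11)² + (0)²) = √121 = 11
|A_6A_1| = √((0)² + (47)²) = √2209 = 47
Perimeter = 29 + 17 + 25 + 11 + 11 + 47 = 140.

140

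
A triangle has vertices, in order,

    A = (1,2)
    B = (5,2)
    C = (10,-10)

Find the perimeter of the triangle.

|AB| = √((4)² + (0)²) = √16 = 4
|BC| = √((5)² + (-12)²) = √169 = 13
|CA| = √((-9)² + (12)²) = √225 = 15
Perimeter = 4 + 13 + 15 = 32.

32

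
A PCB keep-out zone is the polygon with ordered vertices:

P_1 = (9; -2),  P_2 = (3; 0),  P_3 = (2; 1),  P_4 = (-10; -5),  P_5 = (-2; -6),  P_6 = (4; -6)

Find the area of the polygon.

Apply the shoelace (surveyor's) formula: 2A = Σ (x_i·y_{i+1} − x_{i+1}·y_i), indices taken mod 6.
P_1→P_2: (9)(0) − (3)(-2) = 6
P_2→P_3: (3)(1) − (2)(0) = 3
P_3→P_4: (2)(-5) − (-10)(1) = 0
P_4→P_5: (-10)(-6) − (-2)(-5) = 50
P_5→P_6: (-2)(-6) − (4)(-6) = 36
P_6→P_1: (4)(-2) − (9)(-6) = 46
Σ = 141
Area = |Σ|/2 = 70.5.

70.5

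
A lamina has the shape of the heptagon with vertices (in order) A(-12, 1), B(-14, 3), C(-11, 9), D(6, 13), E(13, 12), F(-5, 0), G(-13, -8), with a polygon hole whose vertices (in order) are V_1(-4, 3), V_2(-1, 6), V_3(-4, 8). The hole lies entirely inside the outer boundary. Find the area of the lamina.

Outer boundary:
Apply the shoelace formula: 2A = Σ (x_i·y_{i+1} − x_{i+1}·y_i), indices taken mod 7.
Cross-terms: -22, -93, -197, -97, 60, 40, -109  ⇒  Σ = -418
Area = |Σ|/2 = 209.
Hole:
V_1→V_2: (-4)(6) − (-1)(3) = -21
V_2→V_3: (-1)(8) − (-4)(6) = 16
V_3→V_1: (-4)(3) − (-4)(8) = 20
Σ = 15
Area = |Σ|/2 = 7.5.
Net area = 209 − 7.5 = 201.5.

201.5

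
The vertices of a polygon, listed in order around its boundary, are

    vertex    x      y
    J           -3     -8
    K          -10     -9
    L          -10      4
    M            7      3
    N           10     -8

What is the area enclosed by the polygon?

215.5

Apply the shoelace formula: 2A = Σ (x_i·y_{i+1} − x_{i+1}·y_i), indices taken mod 5.
Σ = (-53) + (-130) + (-58) + (-86) + (-104) = -431
Area = |Σ|/2 = 215.5.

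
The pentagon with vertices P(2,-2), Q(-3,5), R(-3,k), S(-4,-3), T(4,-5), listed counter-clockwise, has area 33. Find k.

4

The doubled signed area Σ (x_i y_{i+1} − x_{i+1} y_i) is linear in k.
With k=0 it equals 62; the coefficient of k is 1 (from the two edges through R).
So 1·k + 62 = 2·33 = 66 ⇒ k = 4.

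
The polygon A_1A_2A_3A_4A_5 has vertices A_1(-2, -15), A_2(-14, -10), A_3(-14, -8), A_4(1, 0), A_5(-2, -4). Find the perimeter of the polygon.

|A_1A_2| = √((-12)² + (5)²) = √169 = 13
|A_2A_3| = √((0)² + (2)²) = √4 = 2
|A_3A_4| = √((15)² + (8)²) = √289 = 17
|A_4A_5| = √((-3)² + (-4)²) = √25 = 5
|A_5A_1| = √((0)² + (-11)²) = √121 = 11
Perimeter = 13 + 2 + 17 + 5 + 11 = 48.

48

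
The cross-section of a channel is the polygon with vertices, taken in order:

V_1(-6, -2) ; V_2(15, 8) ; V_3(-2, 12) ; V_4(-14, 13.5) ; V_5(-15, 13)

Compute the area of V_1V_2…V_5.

223.75

Apply the surveyor's formula: 2A = Σ (x_i·y_{i+1} − x_{i+1}·y_i), indices taken mod 5.
Σ = (-18) + (196) + (141) + (20.5) + (108) = 447.5
Area = |Σ|/2 = 223.75.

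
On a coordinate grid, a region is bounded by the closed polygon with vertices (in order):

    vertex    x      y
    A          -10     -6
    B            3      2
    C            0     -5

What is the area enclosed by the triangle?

33.5

Apply the surveyor's formula: 2A = Σ (x_i·y_{i+1} − x_{i+1}·y_i), indices taken mod 3.
Σ = (-2) + (-15) + (-50) = -67
Area = |Σ|/2 = 33.5.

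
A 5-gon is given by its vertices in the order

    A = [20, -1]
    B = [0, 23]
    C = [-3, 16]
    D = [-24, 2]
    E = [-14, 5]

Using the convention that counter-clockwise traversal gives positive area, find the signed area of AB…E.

Cross-terms: 460, 69, 378, -92, -86  ⇒  Σ = 729
Signed area = Σ/2 = 364.5 (positive ⇒ counter-clockwise traversal).

364.5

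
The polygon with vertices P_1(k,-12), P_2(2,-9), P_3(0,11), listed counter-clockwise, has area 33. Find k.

-1

The doubled signed area Σ (x_i y_{i+1} − x_{i+1} y_i) is linear in k.
With k=0 it equals 46; the coefficient of k is -20 (from the two edges through P_1).
So -20·k + 46 = 2·33 = 66 ⇒ k = -1.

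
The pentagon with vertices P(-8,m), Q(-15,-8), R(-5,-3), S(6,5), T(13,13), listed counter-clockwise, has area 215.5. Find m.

9

Write out the shoelace sum; only the two edges meeting at P involve m:
2·Area = [(13·m − (-8)·13) + ((-8)·(-8) − (-15)·m)] + 11
       = 28·m + 179 = 431
⇒ m = 9.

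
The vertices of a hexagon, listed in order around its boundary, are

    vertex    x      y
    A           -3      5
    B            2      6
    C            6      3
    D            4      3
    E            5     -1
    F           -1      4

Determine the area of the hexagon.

Apply the surveyor's formula: 2A = Σ (x_i·y_{i+1} − x_{i+1}·y_i), indices taken mod 6.
Σ = (-28) + (-30) + (6) + (-19) + (19) + (7) = -45
Area = |Σ|/2 = 22.5.

22.5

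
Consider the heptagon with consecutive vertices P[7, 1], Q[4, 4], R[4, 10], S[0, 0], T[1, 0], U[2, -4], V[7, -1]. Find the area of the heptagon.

42

Apply Gauss's area formula: 2A = Σ (x_i·y_{i+1} − x_{i+1}·y_i), indices taken mod 7.
Cross-terms: 24, 24, 0, 0, -4, 26, 14  ⇒  Σ = 84
Area = |Σ|/2 = 42.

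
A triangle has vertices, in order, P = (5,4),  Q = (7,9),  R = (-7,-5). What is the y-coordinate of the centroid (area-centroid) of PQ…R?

8/3

Apply the shoelace formula. First the cross-terms c_i = x_i·y_{i+1} − x_{i+1}·y_i:
  17, 28, -3  ⇒  2A = 42, A = 21.
Then Σ (y_i + y_{i+1})·c_i = 336, so ȳ = 336 / (6·21) = 8/3.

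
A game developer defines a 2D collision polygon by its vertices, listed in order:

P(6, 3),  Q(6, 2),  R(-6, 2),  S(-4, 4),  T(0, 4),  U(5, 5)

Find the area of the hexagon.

Apply Gauss's area formula: 2A = Σ (x_i·y_{i+1} − x_{i+1}·y_i), indices taken mod 6.
Σ = (-6) + (24) + (-16) + (-16) + (-20) + (-15) = -49
Area = |Σ|/2 = 24.5.

24.5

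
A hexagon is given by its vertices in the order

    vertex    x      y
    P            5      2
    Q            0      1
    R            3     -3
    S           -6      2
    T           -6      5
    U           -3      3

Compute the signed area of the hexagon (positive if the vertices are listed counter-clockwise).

Apply the shoelace formula: 2A = Σ (x_i·y_{i+1} − x_{i+1}·y_i), indices taken mod 6.
Σ = (5) + (-3) + (-12) + (-18) + (-3) + (-21) = -52
Signed area = Σ/2 = -26 (negative ⇒ clockwise traversal).

-26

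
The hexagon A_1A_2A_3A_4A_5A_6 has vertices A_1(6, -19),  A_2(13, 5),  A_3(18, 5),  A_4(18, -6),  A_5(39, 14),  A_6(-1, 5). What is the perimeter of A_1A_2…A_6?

136

|A_1A_2| = √((7)² + (24)²) = √625 = 25
|A_2A_3| = √((5)² + (0)²) = √25 = 5
|A_3A_4| = √((0)² + (-11)²) = √121 = 11
|A_4A_5| = √((21)² + (20)²) = √841 = 29
|A_5A_6| = √((-40)² + (-9)²) = √1681 = 41
|A_6A_1| = √((7)² + (-24)²) = √625 = 25
Perimeter = 25 + 5 + 11 + 29 + 41 + 25 = 136.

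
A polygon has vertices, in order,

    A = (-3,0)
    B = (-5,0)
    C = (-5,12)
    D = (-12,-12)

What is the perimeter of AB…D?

|AB| = √((-2)² + (0)²) = √4 = 2
|BC| = √((0)² + (12)²) = √144 = 12
|CD| = √((-7)² + (-24)²) = √625 = 25
|DA| = √((9)² + (12)²) = √225 = 15
Perimeter = 2 + 12 + 25 + 15 = 54.

54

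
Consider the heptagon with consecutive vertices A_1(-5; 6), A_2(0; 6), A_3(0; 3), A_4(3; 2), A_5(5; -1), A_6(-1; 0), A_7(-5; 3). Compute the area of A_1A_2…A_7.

35.5

Σ = (-30) + (0) + (-9) + (-13) + (-1) + (-3) + (-15) = -71
Area = |Σ|/2 = 35.5.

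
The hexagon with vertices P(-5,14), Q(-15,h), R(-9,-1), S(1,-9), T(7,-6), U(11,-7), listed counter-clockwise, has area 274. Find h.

12

Write out the shoelace sum; only the two edges meeting at Q involve h:
2·Area = [((-5)·h − (-15)·14) + ((-15)·(-1) − (-9)·h)] + 275
       = 4·h + 500 = 548
⇒ h = 12.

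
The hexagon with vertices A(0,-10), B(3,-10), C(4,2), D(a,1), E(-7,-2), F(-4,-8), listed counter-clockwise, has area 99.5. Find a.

-6

Write out the shoelace sum; only the two edges meeting at D involve a:
2·Area = [(4·1 − a·2) + (a·(-2) − (-7)·1)] + 164
       = -4·a + 175 = 199
⇒ a = -6.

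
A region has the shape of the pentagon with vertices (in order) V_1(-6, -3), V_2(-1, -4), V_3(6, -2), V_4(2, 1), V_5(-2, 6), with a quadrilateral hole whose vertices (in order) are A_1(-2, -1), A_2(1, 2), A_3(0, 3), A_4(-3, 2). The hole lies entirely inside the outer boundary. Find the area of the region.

48.5

Outer boundary:
V_1→V_2: (-6)(-4) − (-1)(-3) = 21
V_2→V_3: (-1)(-2) − (6)(-4) = 26
V_3→V_4: (6)(1) − (2)(-2) = 10
V_4→V_5: (2)(6) − (-2)(1) = 14
V_5→V_1: (-2)(-3) − (-6)(6) = 42
Σ = 113
Area = |Σ|/2 = 56.5.
Hole:
Σ = (-3) + (3) + (9) + (7) = 16
Area = |Σ|/2 = 8.
Net area = 56.5 − 8 = 48.5.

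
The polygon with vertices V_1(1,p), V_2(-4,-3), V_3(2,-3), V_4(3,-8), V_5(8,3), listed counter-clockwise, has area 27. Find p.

The doubled signed area Σ (x_i y_{i+1} − x_{i+1} y_i) is linear in p.
With p=0 it equals 78; the coefficient of p is 12 (from the two edges through V_1).
So 12·p + 78 = 2·27 = 54 ⇒ p = -2.

-2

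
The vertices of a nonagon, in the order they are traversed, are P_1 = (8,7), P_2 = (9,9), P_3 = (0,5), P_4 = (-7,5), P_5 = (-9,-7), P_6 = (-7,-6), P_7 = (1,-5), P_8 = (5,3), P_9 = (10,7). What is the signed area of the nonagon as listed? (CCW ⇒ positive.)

Σ = (9) + (45) + (35) + (94) + (5) + (41) + (28) + (5) + (14) = 276
Signed area = Σ/2 = 138 (positive ⇒ counter-clockwise traversal).

138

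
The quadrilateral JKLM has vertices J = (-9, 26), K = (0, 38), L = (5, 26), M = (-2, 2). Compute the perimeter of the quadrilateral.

|JK| = √((9)² + (12)²) = √225 = 15
|KL| = √((5)² + (-12)²) = √169 = 13
|LM| = √((-7)² + (-24)²) = √625 = 25
|MJ| = √((-7)² + (24)²) = √625 = 25
Perimeter = 15 + 13 + 25 + 25 = 78.

78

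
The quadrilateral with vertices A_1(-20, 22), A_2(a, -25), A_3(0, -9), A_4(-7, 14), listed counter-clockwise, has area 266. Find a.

Write out the shoelace sum; only the two edges meeting at A_2 involve a:
2·Area = [((-20)·(-25) − a·22) + (a·(-9) − 0·(-25))] + 63
       = -31·a + 563 = 532
⇒ a = 1.

1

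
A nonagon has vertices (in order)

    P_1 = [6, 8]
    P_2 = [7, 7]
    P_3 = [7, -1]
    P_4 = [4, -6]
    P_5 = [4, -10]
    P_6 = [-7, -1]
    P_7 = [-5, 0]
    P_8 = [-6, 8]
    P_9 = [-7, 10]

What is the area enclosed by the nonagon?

Apply the surveyor's formula: 2A = Σ (x_i·y_{i+1} − x_{i+1}·y_i), indices taken mod 9.
Cross-terms: -14, -56, -38, -16, -74, -5, -40, -4, -116  ⇒  Σ = -363
Area = |Σ|/2 = 181.5.

181.5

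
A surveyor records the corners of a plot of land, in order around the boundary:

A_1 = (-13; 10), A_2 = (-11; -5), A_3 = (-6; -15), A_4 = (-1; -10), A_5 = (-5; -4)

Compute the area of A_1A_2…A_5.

103.5

Apply Gauss's area formula: 2A = Σ (x_i·y_{i+1} − x_{i+1}·y_i), indices taken mod 5.
A_1→A_2: (-13)(-5) − (-11)(10) = 175
A_2→A_3: (-11)(-15) − (-6)(-5) = 135
A_3→A_4: (-6)(-10) − (-1)(-15) = 45
A_4→A_5: (-1)(-4) − (-5)(-10) = -46
A_5→A_1: (-5)(10) − (-13)(-4) = -102
Σ = 207
Area = |Σ|/2 = 103.5.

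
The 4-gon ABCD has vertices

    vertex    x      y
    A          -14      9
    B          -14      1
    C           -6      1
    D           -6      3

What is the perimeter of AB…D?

|AB| = √((0)² + (-8)²) = √64 = 8
|BC| = √((8)² + (0)²) = √64 = 8
|CD| = √((0)² + (2)²) = √4 = 2
|DA| = √((-8)² + (6)²) = √100 = 10
Perimeter = 8 + 8 + 2 + 10 = 28.

28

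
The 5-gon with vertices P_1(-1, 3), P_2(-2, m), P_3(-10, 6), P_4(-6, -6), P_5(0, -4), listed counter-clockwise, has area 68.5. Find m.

3

Write out the shoelace sum; only the two edges meeting at P_2 involve m:
2·Area = [((-1)·m − (-2)·3) + ((-2)·6 − (-10)·m)] + 116
       = 9·m + 110 = 137
⇒ m = 3.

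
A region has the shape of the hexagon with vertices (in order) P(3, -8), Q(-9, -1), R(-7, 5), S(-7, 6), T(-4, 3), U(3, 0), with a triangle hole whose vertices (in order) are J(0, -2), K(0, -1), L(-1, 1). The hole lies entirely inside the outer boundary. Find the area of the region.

Outer boundary:
Σ = (-75) + (-52) + (-7) + (3) + (-9) + (-24) = -164
Area = |Σ|/2 = 82.
Hole:
Apply Gauss's area formula: 2A = Σ (x_i·y_{i+1} − x_{i+1}·y_i), indices taken mod 3.
J→K: (0)(-1) − (0)(-2) = 0
K→L: (0)(1) − (-1)(-1) = -1
L→J: (-1)(-2) − (0)(1) = 2
Σ = 1
Area = |Σ|/2 = 0.5.
Net area = 82 − 0.5 = 81.5.

81.5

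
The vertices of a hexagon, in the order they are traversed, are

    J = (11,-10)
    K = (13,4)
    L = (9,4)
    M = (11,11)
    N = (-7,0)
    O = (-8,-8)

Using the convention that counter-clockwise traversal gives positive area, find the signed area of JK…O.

273

Apply the surveyor's formula: 2A = Σ (x_i·y_{i+1} − x_{i+1}·y_i), indices taken mod 6.
Cross-terms: 174, 16, 55, 77, 56, 168  ⇒  Σ = 546
Signed area = Σ/2 = 273 (positive ⇒ counter-clockwise traversal).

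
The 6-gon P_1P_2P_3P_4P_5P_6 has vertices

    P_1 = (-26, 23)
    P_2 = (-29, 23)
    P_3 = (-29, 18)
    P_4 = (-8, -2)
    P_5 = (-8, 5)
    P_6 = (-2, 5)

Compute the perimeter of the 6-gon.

|P_1P_2| = √((-3)² + (0)²) = √9 = 3
|P_2P_3| = √((0)² + (-5)²) = √25 = 5
|P_3P_4| = √((21)² + (-20)²) = √841 = 29
|P_4P_5| = √((0)² + (7)²) = √49 = 7
|P_5P_6| = √((6)² + (0)²) = √36 = 6
|P_6P_1| = √((-24)² + (18)²) = √900 = 30
Perimeter = 3 + 5 + 29 + 7 + 6 + 30 = 80.

80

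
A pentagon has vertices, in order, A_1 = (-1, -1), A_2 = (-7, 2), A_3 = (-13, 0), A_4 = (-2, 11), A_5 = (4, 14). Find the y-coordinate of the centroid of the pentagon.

800/141

Apply the shoelace (surveyor's) formula. First the cross-terms c_i = x_i·y_{i+1} − x_{i+1}·y_i:
  -9, 26, -143, -72, 10  ⇒  2A = -188, A = -94.
Then Σ (y_i + y_{i+1})·c_i = -3200, so ȳ = -3200 / (6·(-94)) = 800/141.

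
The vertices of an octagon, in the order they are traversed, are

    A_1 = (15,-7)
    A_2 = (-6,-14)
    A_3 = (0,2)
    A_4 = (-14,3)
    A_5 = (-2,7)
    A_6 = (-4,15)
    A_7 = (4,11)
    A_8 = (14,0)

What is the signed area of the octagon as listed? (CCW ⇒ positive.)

-343

Σ = (-252) + (-12) + (28) + (-92) + (-2) + (-104) + (-154) + (-98) = -686
Signed area = Σ/2 = -343 (negative ⇒ clockwise traversal).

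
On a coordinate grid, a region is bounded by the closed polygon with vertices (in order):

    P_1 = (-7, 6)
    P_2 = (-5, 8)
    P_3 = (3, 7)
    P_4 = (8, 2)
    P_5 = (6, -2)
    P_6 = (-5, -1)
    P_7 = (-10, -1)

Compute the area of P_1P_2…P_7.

125.5

Apply the shoelace (surveyor's) formula: 2A = Σ (x_i·y_{i+1} − x_{i+1}·y_i), indices taken mod 7.
Σ = (-26) + (-59) + (-50) + (-28) + (-16) + (-5) + (-67) = -251
Area = |Σ|/2 = 125.5.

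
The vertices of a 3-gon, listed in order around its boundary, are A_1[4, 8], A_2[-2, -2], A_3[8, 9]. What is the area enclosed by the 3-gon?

Σ = (8) + (-2) + (28) = 34
Area = |Σ|/2 = 17.

17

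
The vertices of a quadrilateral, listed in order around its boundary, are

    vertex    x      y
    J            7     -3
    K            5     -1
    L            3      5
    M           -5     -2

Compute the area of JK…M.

Apply the shoelace (surveyor's) formula: 2A = Σ (x_i·y_{i+1} − x_{i+1}·y_i), indices taken mod 4.
Σ = (8) + (28) + (19) + (29) = 84
Area = |Σ|/2 = 42.

42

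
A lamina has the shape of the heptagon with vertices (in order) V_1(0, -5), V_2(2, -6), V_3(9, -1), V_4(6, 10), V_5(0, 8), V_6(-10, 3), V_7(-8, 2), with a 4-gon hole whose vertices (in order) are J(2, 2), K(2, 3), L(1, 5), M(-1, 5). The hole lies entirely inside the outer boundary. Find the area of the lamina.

161.5

Outer boundary:
V_1→V_2: (0)(-6) − (2)(-5) = 10
V_2→V_3: (2)(-1) − (9)(-6) = 52
V_3→V_4: (9)(10) − (6)(-1) = 96
V_4→V_5: (6)(8) − (0)(10) = 48
V_5→V_6: (0)(3) − (-10)(8) = 80
V_6→V_7: (-10)(2) − (-8)(3) = 4
V_7→V_1: (-8)(-5) − (0)(2) = 40
Σ = 330
Area = |Σ|/2 = 165.
Hole:
J→K: (2)(3) − (2)(2) = 2
K→L: (2)(5) − (1)(3) = 7
L→M: (1)(5) − (-1)(5) = 10
M→J: (-1)(2) − (2)(5) = -12
Σ = 7
Area = |Σ|/2 = 3.5.
Net area = 165 − 3.5 = 161.5.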